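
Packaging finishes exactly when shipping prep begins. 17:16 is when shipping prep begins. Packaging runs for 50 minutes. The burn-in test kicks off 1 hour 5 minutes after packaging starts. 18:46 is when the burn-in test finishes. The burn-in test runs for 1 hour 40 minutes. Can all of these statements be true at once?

Packaging ends at 17:16.
Packaging starts at 17:16 − 50 min = 16:26.
The burn-in test starts at 16:26 + 65 min = 17:31.
The burn-in test ends at 17:31 + 100 min = 19:11.
But the burn-in test is also said to end at 18:46 — a 25-minute conflict.

No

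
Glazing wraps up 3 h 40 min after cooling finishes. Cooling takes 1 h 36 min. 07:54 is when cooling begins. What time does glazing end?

13:10

Cooling ends at 07:54 + 96 min = 09:30.
Glazing ends at 09:30 + 220 min = 13:10.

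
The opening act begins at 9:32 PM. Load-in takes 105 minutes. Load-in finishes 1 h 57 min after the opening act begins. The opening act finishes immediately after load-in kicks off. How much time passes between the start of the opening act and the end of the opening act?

Load-in ends at 9:32 PM + 117 min = 11:29 PM.
Load-in starts at 11:29 PM − 105 min = 9:44 PM.
So the opening act ends at 9:44 PM.
From 9:32 PM to 9:44 PM is 12 minutes.

12 minutes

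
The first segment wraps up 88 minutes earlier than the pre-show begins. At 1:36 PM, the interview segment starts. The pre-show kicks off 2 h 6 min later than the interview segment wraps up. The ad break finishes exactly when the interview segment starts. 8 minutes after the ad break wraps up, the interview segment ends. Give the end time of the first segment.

2:22 PM

The ad break ends at 1:36 PM.
The interview segment ends at 1:36 PM + 8 min = 1:44 PM.
The pre-show starts at 1:44 PM + 126 min = 3:50 PM.
The first segment ends at 3:50 PM − 88 min = 2:22 PM.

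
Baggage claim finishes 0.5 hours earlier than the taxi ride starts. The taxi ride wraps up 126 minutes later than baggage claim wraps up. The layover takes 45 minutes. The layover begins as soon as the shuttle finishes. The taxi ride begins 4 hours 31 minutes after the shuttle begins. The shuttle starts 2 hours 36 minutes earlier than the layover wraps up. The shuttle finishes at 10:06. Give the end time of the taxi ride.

The layover starts at 10:06.
The layover ends at 10:06 + 45 min = 10:51.
The shuttle starts at 10:51 − 156 min = 08:15.
The taxi ride starts at 08:15 + 271 min = 12:46.
Baggage claim ends at 12:46 − 30 min = 12:16.
The taxi ride ends at 12:16 + 126 min = 14:22.

14:22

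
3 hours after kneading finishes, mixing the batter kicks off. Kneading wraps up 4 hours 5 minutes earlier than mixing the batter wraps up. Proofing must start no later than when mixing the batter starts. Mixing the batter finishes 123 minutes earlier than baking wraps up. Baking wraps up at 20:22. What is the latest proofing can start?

17:14

Mixing the batter ends at 20:22 − 123 min = 18:19.
Kneading ends at 18:19 − 245 min = 14:14.
Mixing the batter starts at 14:14 + 180 min = 17:14.
Proofing is bounded by mixing the batter, so the latest it can start is 17:14.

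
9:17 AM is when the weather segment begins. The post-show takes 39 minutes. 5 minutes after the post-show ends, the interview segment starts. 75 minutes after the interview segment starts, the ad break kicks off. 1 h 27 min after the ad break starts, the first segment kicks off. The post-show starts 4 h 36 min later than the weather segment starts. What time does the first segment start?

The post-show starts at 9:17 AM + 276 min = 1:53 PM.
The post-show ends at 1:53 PM + 39 min = 2:32 PM.
The interview segment starts at 2:32 PM + 5 min = 2:37 PM.
The ad break starts at 2:37 PM + 75 min = 3:52 PM.
The first segment starts at 3:52 PM + 87 min = 5:19 PM.

5:19 PM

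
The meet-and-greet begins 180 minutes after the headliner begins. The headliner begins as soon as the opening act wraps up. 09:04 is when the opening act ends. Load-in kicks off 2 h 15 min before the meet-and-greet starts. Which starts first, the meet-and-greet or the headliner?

The headliner starts at 09:04.
The meet-and-greet starts at 09:04 + 180 min = 12:04.
The meet-and-greet starts at 12:04 and the headliner starts at 09:04, so the headliner is first.

the headliner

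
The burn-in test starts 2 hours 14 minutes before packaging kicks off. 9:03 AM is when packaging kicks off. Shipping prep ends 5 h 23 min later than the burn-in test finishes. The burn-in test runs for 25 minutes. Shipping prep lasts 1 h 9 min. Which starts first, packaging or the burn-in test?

the burn-in test

The burn-in test starts at 9:03 AM − 134 min = 6:49 AM.
Packaging starts at 9:03 AM and the burn-in test starts at 6:49 AM, so the burn-in test is first.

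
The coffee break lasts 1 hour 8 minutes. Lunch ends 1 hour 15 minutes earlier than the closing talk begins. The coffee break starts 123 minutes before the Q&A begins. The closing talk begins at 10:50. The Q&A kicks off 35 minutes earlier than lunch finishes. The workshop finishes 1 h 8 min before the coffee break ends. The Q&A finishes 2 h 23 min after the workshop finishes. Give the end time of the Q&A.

Lunch ends at 10:50 − 75 min = 09:35.
The Q&A starts at 09:35 − 35 min = 09:00.
The coffee break starts at 09:00 − 123 min = 06:57.
The coffee break ends at 06:57 + 68 min = 08:05.
The workshop ends at 08:05 − 68 min = 06:57.
The Q&A ends at 06:57 + 143 min = 09:20.

09:20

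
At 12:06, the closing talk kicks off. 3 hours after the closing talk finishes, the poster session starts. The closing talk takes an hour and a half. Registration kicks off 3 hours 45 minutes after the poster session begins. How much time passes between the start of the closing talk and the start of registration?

495 minutes

The closing talk ends at 12:06 + 90 min = 13:36.
The poster session starts at 13:36 + 180 min = 16:36.
Registration starts at 16:36 + 225 min = 20:21.
From 12:06 to 20:21 is 495 minutes.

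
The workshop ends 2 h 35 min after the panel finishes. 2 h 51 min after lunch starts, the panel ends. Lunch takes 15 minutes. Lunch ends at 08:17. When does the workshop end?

Lunch starts at 08:17 − 15 min = 08:02.
The panel ends at 08:02 + 171 min = 10:53.
The workshop ends at 10:53 + 155 min = 13:28.

13:28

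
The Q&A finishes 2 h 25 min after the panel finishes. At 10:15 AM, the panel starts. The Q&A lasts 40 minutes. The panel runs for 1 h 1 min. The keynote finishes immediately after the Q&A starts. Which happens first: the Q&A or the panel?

the panel

The panel ends at 10:15 AM + 61 min = 11:16 AM.
The Q&A ends at 11:16 AM + 145 min = 1:41 PM.
The Q&A starts at 1:41 PM − 40 min = 1:01 PM.
The Q&A starts at 1:01 PM and the panel starts at 10:15 AM, so the panel is first.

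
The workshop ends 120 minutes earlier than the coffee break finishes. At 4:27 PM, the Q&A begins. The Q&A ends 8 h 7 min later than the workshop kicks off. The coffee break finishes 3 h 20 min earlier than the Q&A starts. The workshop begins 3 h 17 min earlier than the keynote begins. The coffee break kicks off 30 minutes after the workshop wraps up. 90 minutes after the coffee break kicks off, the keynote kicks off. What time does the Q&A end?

5:57 PM

The coffee break ends at 4:27 PM − 200 min = 1:07 PM.
The workshop ends at 1:07 PM − 120 min = 11:07 AM.
The coffee break starts at 11:07 AM + 30 min = 11:37 AM.
The keynote starts at 11:37 AM + 90 min = 1:07 PM.
The workshop starts at 1:07 PM − 197 min = 9:50 AM.
The Q&A ends at 9:50 AM + 487 min = 5:57 PM.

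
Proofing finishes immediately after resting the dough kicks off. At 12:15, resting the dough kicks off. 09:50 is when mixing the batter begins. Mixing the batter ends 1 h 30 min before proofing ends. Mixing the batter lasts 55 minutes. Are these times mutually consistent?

Yes

Proofing ends at 12:15.
Mixing the batter ends at 12:15 − 90 min = 10:45.
Mixing the batter starts at 10:45 − 55 min = 09:50.
That matches the stated 09:50, so the schedule is consistent.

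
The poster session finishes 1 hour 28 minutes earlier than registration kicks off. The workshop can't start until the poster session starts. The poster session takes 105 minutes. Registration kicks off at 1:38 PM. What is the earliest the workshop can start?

10:25 AM

The poster session ends at 1:38 PM − 88 min = 12:10 PM.
The poster session starts at 12:10 PM − 105 min = 10:25 AM.
The workshop is bounded by the poster session, so the earliest it can start is 10:25 AM.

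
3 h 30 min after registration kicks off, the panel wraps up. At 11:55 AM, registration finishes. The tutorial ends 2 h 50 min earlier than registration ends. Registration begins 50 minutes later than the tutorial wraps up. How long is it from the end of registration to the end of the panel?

The tutorial ends at 11:55 AM − 170 min = 9:05 AM.
Registration starts at 9:05 AM + 50 min = 9:55 AM.
The panel ends at 9:55 AM + 210 min = 1:25 PM.
From 11:55 AM to 1:25 PM is 1.5 hours.

1.5 hours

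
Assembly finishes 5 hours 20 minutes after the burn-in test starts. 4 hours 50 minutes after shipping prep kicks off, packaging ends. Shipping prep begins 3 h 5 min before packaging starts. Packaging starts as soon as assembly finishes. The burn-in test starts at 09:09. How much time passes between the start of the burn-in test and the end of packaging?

Assembly ends at 09:09 + 320 min = 14:29.
So packaging starts at 14:29.
Shipping prep starts at 14:29 − 185 min = 11:24.
Packaging ends at 11:24 + 290 min = 16:14.
From 09:09 to 16:14 is 425 minutes.

425 minutes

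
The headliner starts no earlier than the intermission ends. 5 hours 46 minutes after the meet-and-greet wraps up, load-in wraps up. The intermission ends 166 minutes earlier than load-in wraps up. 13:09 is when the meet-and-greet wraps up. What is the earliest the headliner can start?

16:09

Load-in ends at 13:09 + 346 min = 18:55.
The intermission ends at 18:55 − 166 min = 16:09.
The headliner is bounded by the intermission, so the earliest it can start is 16:09.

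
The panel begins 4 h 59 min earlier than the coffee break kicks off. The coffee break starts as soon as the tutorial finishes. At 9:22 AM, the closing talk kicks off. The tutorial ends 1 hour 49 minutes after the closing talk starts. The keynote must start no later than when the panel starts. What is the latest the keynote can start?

The tutorial ends at 9:22 AM + 109 min = 11:11 AM.
So the coffee break starts at 11:11 AM.
The panel starts at 11:11 AM − 299 min = 6:12 AM.
The keynote is bounded by the panel, so the latest it can start is 6:12 AM.

6:12 AM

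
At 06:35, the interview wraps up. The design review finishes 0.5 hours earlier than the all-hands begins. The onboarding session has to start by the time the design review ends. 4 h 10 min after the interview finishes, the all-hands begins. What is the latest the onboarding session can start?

10:15

The all-hands starts at 06:35 + 250 min = 10:45.
The design review ends at 10:45 − 30 min = 10:15.
The onboarding session is bounded by the design review, so the latest it can start is 10:15.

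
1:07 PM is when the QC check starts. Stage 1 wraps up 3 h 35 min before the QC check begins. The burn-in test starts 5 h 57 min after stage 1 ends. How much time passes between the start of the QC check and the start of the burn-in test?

142 minutes

Stage 1 ends at 1:07 PM − 215 min = 9:32 AM.
The burn-in test starts at 9:32 AM + 357 min = 3:29 PM.
From 1:07 PM to 3:29 PM is 142 minutes.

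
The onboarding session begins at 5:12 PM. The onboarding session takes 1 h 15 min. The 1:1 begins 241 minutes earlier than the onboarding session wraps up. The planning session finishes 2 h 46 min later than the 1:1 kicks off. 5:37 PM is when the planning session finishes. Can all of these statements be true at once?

The onboarding session ends at 5:12 PM + 75 min = 6:27 PM.
The 1:1 starts at 6:27 PM − 241 min = 2:26 PM.
The planning session ends at 2:26 PM + 166 min = 5:12 PM.
But the planning session is also said to end at 5:37 PM — a 25-minute conflict.

No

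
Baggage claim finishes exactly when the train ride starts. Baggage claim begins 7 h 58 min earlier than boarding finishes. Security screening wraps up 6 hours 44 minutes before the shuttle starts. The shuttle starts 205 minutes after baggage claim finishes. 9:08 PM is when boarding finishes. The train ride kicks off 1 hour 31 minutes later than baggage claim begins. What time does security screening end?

Baggage claim starts at 9:08 PM − 478 min = 1:10 PM.
The train ride starts at 1:10 PM + 91 min = 2:41 PM.
So baggage claim ends at 2:41 PM.
The shuttle starts at 2:41 PM + 205 min = 6:06 PM.
Security screening ends at 6:06 PM − 404 min = 11:22 AM.

11:22 AM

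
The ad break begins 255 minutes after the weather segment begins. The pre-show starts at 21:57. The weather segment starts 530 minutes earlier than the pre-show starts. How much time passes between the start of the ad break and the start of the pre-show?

The weather segment starts at 21:57 − 530 min = 13:07.
The ad break starts at 13:07 + 255 min = 17:22.
From 17:22 to 21:57 is 4 hours 35 minutes.

4 hours 35 minutes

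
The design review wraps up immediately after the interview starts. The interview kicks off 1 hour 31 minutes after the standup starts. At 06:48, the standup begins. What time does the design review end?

The interview starts at 06:48 + 91 min = 08:19.
So the design review ends at 08:19.

08:19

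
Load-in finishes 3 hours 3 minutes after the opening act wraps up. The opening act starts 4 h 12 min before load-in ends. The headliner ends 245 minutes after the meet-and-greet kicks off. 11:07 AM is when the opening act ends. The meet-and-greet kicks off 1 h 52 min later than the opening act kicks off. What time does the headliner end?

Load-in ends at 11:07 AM + 183 min = 2:10 PM.
The opening act starts at 2:10 PM − 252 min = 9:58 AM.
The meet-and-greet starts at 9:58 AM + 112 min = 11:50 AM.
The headliner ends at 11:50 AM + 245 min = 3:55 PM.

3:55 PM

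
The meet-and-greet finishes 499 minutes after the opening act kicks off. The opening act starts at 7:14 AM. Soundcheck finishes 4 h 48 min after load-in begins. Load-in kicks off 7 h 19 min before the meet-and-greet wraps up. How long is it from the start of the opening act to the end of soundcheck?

The meet-and-greet ends at 7:14 AM + 499 min = 3:33 PM.
Load-in starts at 3:33 PM − 439 min = 8:14 AM.
Soundcheck ends at 8:14 AM + 288 min = 1:02 PM.
From 7:14 AM to 1:02 PM is 5 hours 48 minutes.

5 hours 48 minutes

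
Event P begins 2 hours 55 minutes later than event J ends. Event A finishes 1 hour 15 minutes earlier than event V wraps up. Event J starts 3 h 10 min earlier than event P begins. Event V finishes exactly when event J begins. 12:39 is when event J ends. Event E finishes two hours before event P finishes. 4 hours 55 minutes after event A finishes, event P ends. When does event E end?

14:04

Event P starts at 12:39 + 175 min = 15:34.
Event J starts at 15:34 − 190 min = 12:24.
So event V ends at 12:24.
Event A ends at 12:24 − 75 min = 11:09.
Event P ends at 11:09 + 295 min = 16:04.
Event E ends at 16:04 − 120 min = 14:04.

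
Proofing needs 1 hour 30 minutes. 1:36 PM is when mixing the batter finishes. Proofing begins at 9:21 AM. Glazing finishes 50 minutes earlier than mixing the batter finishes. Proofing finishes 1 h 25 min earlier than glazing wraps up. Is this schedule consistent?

No

Glazing ends at 1:36 PM − 50 min = 12:46 PM.
Proofing ends at 12:46 PM − 85 min = 11:21 AM.
Proofing starts at 11:21 AM − 90 min = 9:51 AM.
But proofing is also said to start at 9:21 AM — a 30-minute conflict.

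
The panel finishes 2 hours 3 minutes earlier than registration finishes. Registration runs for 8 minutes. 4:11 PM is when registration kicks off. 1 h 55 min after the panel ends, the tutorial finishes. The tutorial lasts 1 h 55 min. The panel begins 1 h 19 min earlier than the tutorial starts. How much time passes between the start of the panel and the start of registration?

3 h 14 min

Registration ends at 4:11 PM + 8 min = 4:19 PM.
The panel ends at 4:19 PM − 123 min = 2:16 PM.
The tutorial ends at 2:16 PM + 115 min = 4:11 PM.
The tutorial starts at 4:11 PM − 115 min = 2:16 PM.
The panel starts at 2:16 PM − 79 min = 12:57 PM.
From 12:57 PM to 4:11 PM is 3 h 14 min.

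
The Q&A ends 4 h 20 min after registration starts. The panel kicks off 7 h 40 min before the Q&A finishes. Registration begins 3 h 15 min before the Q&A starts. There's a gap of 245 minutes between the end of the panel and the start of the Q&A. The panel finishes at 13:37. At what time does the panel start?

The Q&A starts at 13:37 + 245 min = 17:42.
Registration starts at 17:42 − 195 min = 14:27.
The Q&A ends at 14:27 + 260 min = 18:47.
The panel starts at 18:47 − 460 min = 11:07.

11:07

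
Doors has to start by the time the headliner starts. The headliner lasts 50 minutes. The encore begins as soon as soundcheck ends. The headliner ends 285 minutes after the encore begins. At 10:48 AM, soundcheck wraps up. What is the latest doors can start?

The encore starts at 10:48 AM.
The headliner ends at 10:48 AM + 285 min = 3:33 PM.
The headliner starts at 3:33 PM − 50 min = 2:43 PM.
Doors is bounded by the headliner, so the latest it can start is 2:43 PM.

2:43 PM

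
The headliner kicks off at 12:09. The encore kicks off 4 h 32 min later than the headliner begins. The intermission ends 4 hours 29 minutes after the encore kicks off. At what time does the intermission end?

21:10

The encore starts at 12:09 + 272 min = 16:41.
The intermission ends at 16:41 + 269 min = 21:10.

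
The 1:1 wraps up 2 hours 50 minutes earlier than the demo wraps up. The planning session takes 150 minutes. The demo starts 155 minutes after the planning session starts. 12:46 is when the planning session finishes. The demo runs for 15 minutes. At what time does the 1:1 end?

The planning session starts at 12:46 − 150 min = 10:16.
The demo starts at 10:16 + 155 min = 12:51.
The demo ends at 12:51 + 15 min = 13:06.
The 1:1 ends at 13:06 − 170 min = 10:16.

10:16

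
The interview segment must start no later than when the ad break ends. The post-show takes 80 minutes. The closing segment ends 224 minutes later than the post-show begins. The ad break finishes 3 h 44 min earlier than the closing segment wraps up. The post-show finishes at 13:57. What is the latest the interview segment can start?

12:37

The post-show starts at 13:57 − 80 min = 12:37.
The closing segment ends at 12:37 + 224 min = 16:21.
The ad break ends at 16:21 − 224 min = 12:37.
The interview segment is bounded by the ad break, so the latest it can start is 12:37.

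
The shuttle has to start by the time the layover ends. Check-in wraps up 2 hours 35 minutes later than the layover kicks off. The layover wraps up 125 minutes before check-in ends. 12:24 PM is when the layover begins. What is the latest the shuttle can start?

12:54 PM

Check-in ends at 12:24 PM + 155 min = 2:59 PM.
The layover ends at 2:59 PM − 125 min = 12:54 PM.
The shuttle is bounded by the layover, so the latest it can start is 12:54 PM.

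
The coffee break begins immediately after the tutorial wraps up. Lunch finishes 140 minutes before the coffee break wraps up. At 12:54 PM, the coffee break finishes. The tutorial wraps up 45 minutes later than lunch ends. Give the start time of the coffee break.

Lunch ends at 12:54 PM − 140 min = 10:34 AM.
The tutorial ends at 10:34 AM + 45 min = 11:19 AM.
So the coffee break starts at 11:19 AM.

11:19 AM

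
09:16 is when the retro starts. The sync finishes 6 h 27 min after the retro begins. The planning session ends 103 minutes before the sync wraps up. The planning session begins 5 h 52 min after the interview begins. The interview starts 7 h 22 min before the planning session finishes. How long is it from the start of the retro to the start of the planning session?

194 minutes

The sync ends at 09:16 + 387 min = 15:43.
The planning session ends at 15:43 − 103 min = 14:00.
The interview starts at 14:00 − 442 min = 06:38.
The planning session starts at 06:38 + 352 min = 12:30.
From 09:16 to 12:30 is 194 minutes.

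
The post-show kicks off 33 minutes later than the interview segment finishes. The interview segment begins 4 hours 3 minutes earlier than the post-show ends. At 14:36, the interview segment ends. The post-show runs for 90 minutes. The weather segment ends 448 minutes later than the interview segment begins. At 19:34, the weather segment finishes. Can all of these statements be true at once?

The post-show starts at 14:36 + 33 min = 15:09.
The post-show ends at 15:09 + 90 min = 16:39.
The interview segment starts at 16:39 − 243 min = 12:36.
The weather segment ends at 12:36 + 448 min = 20:04.
But the weather segment is also said to end at 19:34 — a 30-minute conflict.

No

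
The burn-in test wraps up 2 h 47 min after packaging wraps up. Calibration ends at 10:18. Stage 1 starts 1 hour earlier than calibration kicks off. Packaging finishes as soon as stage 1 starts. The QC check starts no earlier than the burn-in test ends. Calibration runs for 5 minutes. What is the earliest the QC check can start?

Calibration starts at 10:18 − 5 min = 10:13.
Stage 1 starts at 10:13 − 60 min = 09:13.
So packaging ends at 09:13.
The burn-in test ends at 09:13 + 167 min = 12:00.
The QC check is bounded by the burn-in test, so the earliest it can start is 12:00.

12:00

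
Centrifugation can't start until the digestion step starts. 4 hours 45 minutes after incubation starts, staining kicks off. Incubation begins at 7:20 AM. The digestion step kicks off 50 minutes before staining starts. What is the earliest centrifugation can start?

11:15 AM

Staining starts at 7:20 AM + 285 min = 12:05 PM.
The digestion step starts at 12:05 PM − 50 min = 11:15 AM.
Centrifugation is bounded by the digestion step, so the earliest it can start is 11:15 AM.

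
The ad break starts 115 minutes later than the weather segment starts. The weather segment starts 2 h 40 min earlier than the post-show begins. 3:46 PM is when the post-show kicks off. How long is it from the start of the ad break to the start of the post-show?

The weather segment starts at 3:46 PM − 160 min = 1:06 PM.
The ad break starts at 1:06 PM + 115 min = 3:01 PM.
From 3:01 PM to 3:46 PM is 45 minutes.

45 minutes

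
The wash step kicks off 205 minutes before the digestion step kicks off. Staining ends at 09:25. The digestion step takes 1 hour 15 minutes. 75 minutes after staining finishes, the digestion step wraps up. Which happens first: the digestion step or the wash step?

The digestion step ends at 09:25 + 75 min = 10:40.
The digestion step starts at 10:40 − 75 min = 09:25.
The wash step starts at 09:25 − 205 min = 06:00.
The digestion step starts at 09:25 and the wash step starts at 06:00, so the wash step is first.

the wash step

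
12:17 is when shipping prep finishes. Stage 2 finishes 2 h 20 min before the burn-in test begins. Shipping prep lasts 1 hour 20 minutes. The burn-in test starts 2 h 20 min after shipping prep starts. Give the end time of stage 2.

10:57

Shipping prep starts at 12:17 − 80 min = 10:57.
The burn-in test starts at 10:57 + 140 min = 13:17.
Stage 2 ends at 13:17 − 140 min = 10:57.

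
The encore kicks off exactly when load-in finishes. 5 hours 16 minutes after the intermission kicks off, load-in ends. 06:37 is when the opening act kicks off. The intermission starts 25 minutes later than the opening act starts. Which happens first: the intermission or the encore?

the intermission

The intermission starts at 06:37 + 25 min = 07:02.
Load-in ends at 07:02 + 316 min = 12:18.
So the encore starts at 12:18.
The intermission starts at 07:02 and the encore starts at 12:18, so the intermission is first.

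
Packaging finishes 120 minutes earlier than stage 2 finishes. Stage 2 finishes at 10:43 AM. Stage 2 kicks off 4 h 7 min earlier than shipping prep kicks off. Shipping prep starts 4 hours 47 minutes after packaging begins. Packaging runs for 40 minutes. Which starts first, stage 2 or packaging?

Packaging ends at 10:43 AM − 120 min = 8:43 AM.
Packaging starts at 8:43 AM − 40 min = 8:03 AM.
Shipping prep starts at 8:03 AM + 287 min = 12:50 PM.
Stage 2 starts at 12:50 PM − 247 min = 8:43 AM.
Stage 2 starts at 8:43 AM and packaging starts at 8:03 AM, so packaging is first.

packaging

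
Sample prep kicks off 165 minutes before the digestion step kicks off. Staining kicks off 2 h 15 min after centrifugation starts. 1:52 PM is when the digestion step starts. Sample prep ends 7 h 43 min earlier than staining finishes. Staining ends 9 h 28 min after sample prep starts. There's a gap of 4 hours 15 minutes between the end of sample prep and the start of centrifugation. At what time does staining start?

7:22 PM

Sample prep starts at 1:52 PM − 165 min = 11:07 AM.
Staining ends at 11:07 AM + 568 min = 8:35 PM.
Sample prep ends at 8:35 PM − 463 min = 12:52 PM.
Centrifugation starts at 12:52 PM + 255 min = 5:07 PM.
Staining starts at 5:07 PM + 135 min = 7:22 PM.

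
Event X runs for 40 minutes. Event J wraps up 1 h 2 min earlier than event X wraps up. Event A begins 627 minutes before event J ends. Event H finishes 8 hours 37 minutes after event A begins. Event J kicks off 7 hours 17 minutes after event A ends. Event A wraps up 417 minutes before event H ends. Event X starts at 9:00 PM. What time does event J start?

Event X ends at 9:00 PM + 40 min = 9:40 PM.
Event J ends at 9:40 PM − 62 min = 8:38 PM.
Event A starts at 8:38 PM − 627 min = 10:11 AM.
Event H ends at 10:11 AM + 517 min = 6:48 PM.
Event A ends at 6:48 PM − 417 min = 11:51 AM.
Event J starts at 11:51 AM + 437 min = 7:08 PM.

7:08 PM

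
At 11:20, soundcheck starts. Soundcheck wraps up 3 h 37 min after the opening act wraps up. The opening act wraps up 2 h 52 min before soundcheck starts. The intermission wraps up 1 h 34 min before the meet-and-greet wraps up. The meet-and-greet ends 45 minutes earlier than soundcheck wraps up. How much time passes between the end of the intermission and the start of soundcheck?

The opening act ends at 11:20 − 172 min = 08:28.
Soundcheck ends at 08:28 + 217 min = 12:05.
The meet-and-greet ends at 12:05 − 45 min = 11:20.
The intermission ends at 11:20 − 94 min = 09:46.
From 09:46 to 11:20 is 94 minutes.

94 minutes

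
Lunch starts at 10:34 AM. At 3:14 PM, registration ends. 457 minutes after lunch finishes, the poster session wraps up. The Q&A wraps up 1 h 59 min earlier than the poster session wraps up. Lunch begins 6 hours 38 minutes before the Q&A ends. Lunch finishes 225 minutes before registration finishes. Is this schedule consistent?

Lunch ends at 3:14 PM − 225 min = 11:29 AM.
The poster session ends at 11:29 AM + 457 min = 7:06 PM.
The Q&A ends at 7:06 PM − 119 min = 5:07 PM.
Lunch starts at 5:07 PM − 398 min = 10:29 AM.
But lunch is also said to start at 10:34 AM — a 5-minute conflict.

No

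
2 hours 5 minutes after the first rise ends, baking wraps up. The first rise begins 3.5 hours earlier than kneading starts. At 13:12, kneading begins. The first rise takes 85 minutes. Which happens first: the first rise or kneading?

the first rise

The first rise starts at 13:12 − 210 min = 09:42.
The first rise starts at 09:42 and kneading starts at 13:12, so the first rise is first.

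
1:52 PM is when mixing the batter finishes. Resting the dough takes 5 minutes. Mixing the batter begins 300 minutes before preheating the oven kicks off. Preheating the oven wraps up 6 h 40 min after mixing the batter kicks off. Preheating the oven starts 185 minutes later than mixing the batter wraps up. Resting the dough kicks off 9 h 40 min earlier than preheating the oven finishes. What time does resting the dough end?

9:02 AM

Preheating the oven starts at 1:52 PM + 185 min = 4:57 PM.
Mixing the batter starts at 4:57 PM − 300 min = 11:57 AM.
Preheating the oven ends at 11:57 AM + 400 min = 6:37 PM.
Resting the dough starts at 6:37 PM − 580 min = 8:57 AM.
Resting the dough ends at 8:57 AM + 5 min = 9:02 AM.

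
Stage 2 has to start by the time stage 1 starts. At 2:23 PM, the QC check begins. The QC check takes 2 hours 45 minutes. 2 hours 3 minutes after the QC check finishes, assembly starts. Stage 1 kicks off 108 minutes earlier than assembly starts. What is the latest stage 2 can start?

The QC check ends at 2:23 PM + 165 min = 5:08 PM.
Assembly starts at 5:08 PM + 123 min = 7:11 PM.
Stage 1 starts at 7:11 PM − 108 min = 5:23 PM.
Stage 2 is bounded by stage 1, so the latest it can start is 5:23 PM.

5:23 PM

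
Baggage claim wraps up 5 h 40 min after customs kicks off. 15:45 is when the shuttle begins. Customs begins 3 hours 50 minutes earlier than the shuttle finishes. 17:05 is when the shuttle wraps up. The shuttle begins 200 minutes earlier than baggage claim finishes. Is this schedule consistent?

No

Customs starts at 17:05 − 230 min = 13:15.
Baggage claim ends at 13:15 + 340 min = 18:55.
The shuttle starts at 18:55 − 200 min = 15:35.
But the shuttle is also said to start at 15:45 — a 10-minute conflict.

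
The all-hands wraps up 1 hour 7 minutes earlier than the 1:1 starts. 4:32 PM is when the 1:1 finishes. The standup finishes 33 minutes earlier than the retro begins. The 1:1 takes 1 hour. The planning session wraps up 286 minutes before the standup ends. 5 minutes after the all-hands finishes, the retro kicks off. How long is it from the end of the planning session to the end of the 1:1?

7 hours 21 minutes

The 1:1 starts at 4:32 PM − 60 min = 3:32 PM.
The all-hands ends at 3:32 PM − 67 min = 2:25 PM.
The retro starts at 2:25 PM + 5 min = 2:30 PM.
The standup ends at 2:30 PM − 33 min = 1:57 PM.
The planning session ends at 1:57 PM − 286 min = 9:11 AM.
From 9:11 AM to 4:32 PM is 7 hours 21 minutes.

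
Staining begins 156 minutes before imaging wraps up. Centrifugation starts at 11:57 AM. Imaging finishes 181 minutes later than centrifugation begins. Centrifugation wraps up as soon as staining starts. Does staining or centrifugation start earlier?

Imaging ends at 11:57 AM + 181 min = 2:58 PM.
Staining starts at 2:58 PM − 156 min = 12:22 PM.
Staining starts at 12:22 PM and centrifugation starts at 11:57 AM, so centrifugation is first.

centrifugation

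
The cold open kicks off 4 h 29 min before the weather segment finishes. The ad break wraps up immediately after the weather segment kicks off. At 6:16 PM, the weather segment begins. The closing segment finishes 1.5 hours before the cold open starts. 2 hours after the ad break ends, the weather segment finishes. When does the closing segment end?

2:17 PM

The ad break ends at 6:16 PM.
The weather segment ends at 6:16 PM + 120 min = 8:16 PM.
The cold open starts at 8:16 PM − 269 min = 3:47 PM.
The closing segment ends at 3:47 PM − 90 min = 2:17 PM.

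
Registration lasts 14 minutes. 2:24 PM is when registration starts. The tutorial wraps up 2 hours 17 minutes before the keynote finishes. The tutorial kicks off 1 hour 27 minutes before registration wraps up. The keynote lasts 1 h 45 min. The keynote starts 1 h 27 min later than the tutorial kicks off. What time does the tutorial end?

Registration ends at 2:24 PM + 14 min = 2:38 PM.
The tutorial starts at 2:38 PM − 87 min = 1:11 PM.
The keynote starts at 1:11 PM + 87 min = 2:38 PM.
The keynote ends at 2:38 PM + 105 min = 4:23 PM.
The tutorial ends at 4:23 PM − 137 min = 2:06 PM.

2:06 PM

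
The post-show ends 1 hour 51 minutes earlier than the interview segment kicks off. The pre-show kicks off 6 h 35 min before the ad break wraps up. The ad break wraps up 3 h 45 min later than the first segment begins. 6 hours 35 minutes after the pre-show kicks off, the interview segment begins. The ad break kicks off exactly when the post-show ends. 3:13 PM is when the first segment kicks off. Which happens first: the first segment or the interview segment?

the first segment

The ad break ends at 3:13 PM + 225 min = 6:58 PM.
The pre-show starts at 6:58 PM − 395 min = 12:23 PM.
The interview segment starts at 12:23 PM + 395 min = 6:58 PM.
The first segment starts at 3:13 PM and the interview segment starts at 6:58 PM, so the first segment is first.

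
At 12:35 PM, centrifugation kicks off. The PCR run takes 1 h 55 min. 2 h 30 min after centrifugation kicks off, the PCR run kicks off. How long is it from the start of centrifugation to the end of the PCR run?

The PCR run starts at 12:35 PM + 150 min = 3:05 PM.
The PCR run ends at 3:05 PM + 115 min = 5:00 PM.
From 12:35 PM to 5:00 PM is 4 h 25 min.

4 h 25 min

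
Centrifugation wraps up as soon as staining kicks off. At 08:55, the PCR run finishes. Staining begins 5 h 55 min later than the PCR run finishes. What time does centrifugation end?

14:50

Staining starts at 08:55 + 355 min = 14:50.
So centrifugation ends at 14:50.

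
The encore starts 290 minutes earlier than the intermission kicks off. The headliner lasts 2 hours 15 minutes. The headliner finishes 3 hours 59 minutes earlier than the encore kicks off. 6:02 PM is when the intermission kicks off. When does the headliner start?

6:58 AM

The encore starts at 6:02 PM − 290 min = 1:12 PM.
The headliner ends at 1:12 PM − 239 min = 9:13 AM.
The headliner starts at 9:13 AM − 135 min = 6:58 AM.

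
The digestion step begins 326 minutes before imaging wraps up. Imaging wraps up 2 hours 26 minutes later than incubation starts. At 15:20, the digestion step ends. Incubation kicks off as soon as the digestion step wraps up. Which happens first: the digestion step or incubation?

Incubation starts at 15:20.
Imaging ends at 15:20 + 146 min = 17:46.
The digestion step starts at 17:46 − 326 min = 12:20.
The digestion step starts at 12:20 and incubation starts at 15:20, so the digestion step is first.

the digestion step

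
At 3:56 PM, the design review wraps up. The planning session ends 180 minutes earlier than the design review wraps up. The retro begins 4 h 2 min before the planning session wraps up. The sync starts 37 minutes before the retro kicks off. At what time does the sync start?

The planning session ends at 3:56 PM − 180 min = 12:56 PM.
The retro starts at 12:56 PM − 242 min = 8:54 AM.
The sync starts at 8:54 AM − 37 min = 8:17 AM.

8:17 AM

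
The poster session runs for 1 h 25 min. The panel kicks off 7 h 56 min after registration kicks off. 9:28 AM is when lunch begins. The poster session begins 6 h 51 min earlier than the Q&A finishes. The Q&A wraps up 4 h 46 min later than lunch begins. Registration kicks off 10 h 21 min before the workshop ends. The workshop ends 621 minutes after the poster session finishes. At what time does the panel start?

The Q&A ends at 9:28 AM + 286 min = 2:14 PM.
The poster session starts at 2:14 PM − 411 min = 7:23 AM.
The poster session ends at 7:23 AM + 85 min = 8:48 AM.
The workshop ends at 8:48 AM + 621 min = 7:09 PM.
Registration starts at 7:09 PM − 621 min = 8:48 AM.
The panel starts at 8:48 AM + 476 min = 4:44 PM.

4:44 PM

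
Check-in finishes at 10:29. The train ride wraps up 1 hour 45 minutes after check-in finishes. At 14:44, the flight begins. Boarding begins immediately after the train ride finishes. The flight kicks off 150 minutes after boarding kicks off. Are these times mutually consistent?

Yes

The train ride ends at 10:29 + 105 min = 12:14.
So boarding starts at 12:14.
The flight starts at 12:14 + 150 min = 14:44.
That matches the stated 14:44, so the schedule is consistent.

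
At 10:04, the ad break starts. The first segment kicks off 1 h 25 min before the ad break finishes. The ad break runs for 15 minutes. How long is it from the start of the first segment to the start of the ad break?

The ad break ends at 10:04 + 15 min = 10:19.
The first segment starts at 10:19 − 85 min = 08:54.
From 08:54 to 10:04 is 1 hour 10 minutes.

1 hour 10 minutes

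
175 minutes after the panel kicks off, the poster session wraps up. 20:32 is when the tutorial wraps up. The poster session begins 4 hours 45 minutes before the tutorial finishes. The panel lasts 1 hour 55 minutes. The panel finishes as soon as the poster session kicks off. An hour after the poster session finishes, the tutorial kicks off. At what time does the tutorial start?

The poster session starts at 20:32 − 285 min = 15:47.
So the panel ends at 15:47.
The panel starts at 15:47 − 115 min = 13:52.
The poster session ends at 13:52 + 175 min = 16:47.
The tutorial starts at 16:47 + 60 min = 17:47.

17:47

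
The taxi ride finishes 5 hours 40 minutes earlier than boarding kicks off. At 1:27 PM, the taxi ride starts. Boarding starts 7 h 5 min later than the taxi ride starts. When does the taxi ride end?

2:52 PM

Boarding starts at 1:27 PM + 425 min = 8:32 PM.
The taxi ride ends at 8:32 PM − 340 min = 2:52 PM.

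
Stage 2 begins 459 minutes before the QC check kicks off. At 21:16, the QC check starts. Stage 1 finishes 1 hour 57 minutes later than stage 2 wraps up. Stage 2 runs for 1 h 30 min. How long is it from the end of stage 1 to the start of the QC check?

Stage 2 starts at 21:16 − 459 min = 13:37.
Stage 2 ends at 13:37 + 90 min = 15:07.
Stage 1 ends at 15:07 + 117 min = 17:04.
From 17:04 to 21:16 is 252 minutes.

252 minutes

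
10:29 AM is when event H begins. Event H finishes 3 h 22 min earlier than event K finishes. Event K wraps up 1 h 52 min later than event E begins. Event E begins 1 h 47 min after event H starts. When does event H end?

Event E starts at 10:29 AM + 107 min = 12:16 PM.
Event K ends at 12:16 PM + 112 min = 2:08 PM.
Event H ends at 2:08 PM − 202 min = 10:46 AM.

10:46 AM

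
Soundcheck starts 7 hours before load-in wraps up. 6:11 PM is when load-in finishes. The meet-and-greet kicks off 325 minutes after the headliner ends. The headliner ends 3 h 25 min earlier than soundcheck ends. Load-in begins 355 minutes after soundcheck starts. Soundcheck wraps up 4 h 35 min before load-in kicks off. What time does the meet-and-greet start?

Soundcheck starts at 6:11 PM − 420 min = 11:11 AM.
Load-in starts at 11:11 AM + 355 min = 5:06 PM.
Soundcheck ends at 5:06 PM − 275 min = 12:31 PM.
The headliner ends at 12:31 PM − 205 min = 9:06 AM.
The meet-and-greet starts at 9:06 AM + 325 min = 2:31 PM.

2:31 PM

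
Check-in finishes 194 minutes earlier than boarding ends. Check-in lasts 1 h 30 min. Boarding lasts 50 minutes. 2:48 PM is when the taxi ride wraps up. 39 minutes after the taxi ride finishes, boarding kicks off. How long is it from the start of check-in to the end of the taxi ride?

Boarding starts at 2:48 PM + 39 min = 3:27 PM.
Boarding ends at 3:27 PM + 50 min = 4:17 PM.
Check-in ends at 4:17 PM − 194 min = 1:03 PM.
Check-in starts at 1:03 PM − 90 min = 11:33 AM.
From 11:33 AM to 2:48 PM is 3 h 15 min.

3 h 15 min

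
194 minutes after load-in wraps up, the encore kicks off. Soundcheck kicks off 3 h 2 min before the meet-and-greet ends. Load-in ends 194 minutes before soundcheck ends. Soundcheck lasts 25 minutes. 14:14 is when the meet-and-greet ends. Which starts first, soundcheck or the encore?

soundcheck

Soundcheck starts at 14:14 − 182 min = 11:12.
Soundcheck ends at 11:12 + 25 min = 11:37.
Load-in ends at 11:37 − 194 min = 08:23.
The encore starts at 08:23 + 194 min = 11:37.
Soundcheck starts at 11:12 and the encore starts at 11:37, so soundcheck is first.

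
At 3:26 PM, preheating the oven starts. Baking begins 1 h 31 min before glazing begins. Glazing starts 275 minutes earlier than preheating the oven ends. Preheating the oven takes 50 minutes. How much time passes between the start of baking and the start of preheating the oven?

Preheating the oven ends at 3:26 PM + 50 min = 4:16 PM.
Glazing starts at 4:16 PM − 275 min = 11:41 AM.
Baking starts at 11:41 AM − 91 min = 10:10 AM.
From 10:10 AM to 3:26 PM is 5 h 16 min.

5 h 16 min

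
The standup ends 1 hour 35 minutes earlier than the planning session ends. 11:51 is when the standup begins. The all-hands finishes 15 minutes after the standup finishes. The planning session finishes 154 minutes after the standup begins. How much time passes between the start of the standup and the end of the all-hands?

1 h 14 min

The planning session ends at 11:51 + 154 min = 14:25.
The standup ends at 14:25 − 95 min = 12:50.
The all-hands ends at 12:50 + 15 min = 13:05.
From 11:51 to 13:05 is 1 h 14 min.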